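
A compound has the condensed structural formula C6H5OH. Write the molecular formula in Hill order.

C6H6O

Atom tally by fragment:
  benzene ring core → C:6 H:6
  (− 1 ring H displaced by substituents)
  + OH → O:1 H:1
Element totals:
  C: 6
  H: 6
  O: 1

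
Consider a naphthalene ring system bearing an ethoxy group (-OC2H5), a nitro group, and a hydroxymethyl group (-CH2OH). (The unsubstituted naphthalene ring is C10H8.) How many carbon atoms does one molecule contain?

13

Atom tally by fragment:
  naphthalene ring system core → C:10 H:8
  (− 3 ring H displaced by substituents)
  + OC2H5 → C:2 H:5 O:1
  + NO2 → N:1 O:2
  + CH2OH → C:1 H:3 O:1
Element totals:
  C: 13
  H: 13
  N: 1
  O: 4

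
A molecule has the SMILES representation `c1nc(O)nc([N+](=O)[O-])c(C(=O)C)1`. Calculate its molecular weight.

183.12 g/mol

Atom tally by fragment:
  pyrimidine ring core → C:4 H:4 N:2
  (− 3 ring H displaced by substituents)
  + OH → O:1 H:1
  + NO2 → N:1 O:2
  + COCH3 → C:2 H:3 O:1
Element totals:
  C: 6
  H: 5
  N: 3
  O: 4
Molecular formula: C6H5N3O4.
  M = 6(12.011) + 5(1.008) + 3(14.007) + 4(15.999)
    = 72.066 + 5.040 + 42.021 + 63.996 = 183.123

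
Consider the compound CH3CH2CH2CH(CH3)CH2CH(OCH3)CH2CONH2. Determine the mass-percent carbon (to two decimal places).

Atom tally by fragment:
  CH3 → C:1 H:3
  CH2 → C:1 H:2
  CH2 → C:1 H:2
  CH(CH3) → C:2 H:4
  CH2 → C:1 H:2
  CH(OCH3) → C:2 H:4 O:1
  CH2CONH2 → C:2 H:4 O:1 N:1
Element totals:
  C: 10
  H: 21
  N: 1
  O: 2
Molecular formula: C10H21NO2.
Molar mass = 187.283 g/mol.
Mass from C: 10 × 12.011 = 120.110 g/mol.
%C = 120.110 / 187.283 × 100 = 64.13%.

64.13%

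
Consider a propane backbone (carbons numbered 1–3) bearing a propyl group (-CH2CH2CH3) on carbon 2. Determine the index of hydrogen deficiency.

0

Atom tally by fragment:
  CH3 → C:1 H:3
  CH(CH2CH2CH3) → C:4 H:8
  CH3 → C:1 H:3
Element totals:
  C: 6
  H: 14
Molecular formula: C6H14.
DoU = (2C + 2 + N − H − X) / 2 = (2·6 + 2 + 0 − 14 − 0) / 2 = 0.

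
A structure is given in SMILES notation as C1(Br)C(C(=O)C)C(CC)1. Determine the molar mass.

191.07 g/mol

Atom tally by fragment:
  cyclopropane ring core → C:3 H:6
  (− 3 ring H displaced by substituents)
  + Br → Br:1
  + COCH3 → C:2 H:3 O:1
  + C2H5 → C:2 H:5
Element totals:
  C: 7
  H: 11
  Br: 1
  O: 1
Molecular formula: C7H11BrO.
  M = 7(12.011) + 11(1.008) + 79.904 + 15.999
    = 84.077 + 11.088 + 79.904 + 15.999 = 191.068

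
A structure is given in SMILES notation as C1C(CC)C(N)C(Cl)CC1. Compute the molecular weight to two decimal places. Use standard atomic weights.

161.67 g/mol

Atom tally by fragment:
  cyclohexane ring core → C:6 H:12
  (− 3 ring H displaced by substituents)
  + C2H5 → C:2 H:5
  + NH2 → N:1 H:2
  + Cl → Cl:1
Element totals:
  C: 8
  H: 16
  Cl: 1
  N: 1
Molecular formula: C8H16ClN.
  M = 8(12.011) + 16(1.008) + 35.45 + 14.007
    = 96.088 + 16.128 + 35.450 + 14.007 = 161.673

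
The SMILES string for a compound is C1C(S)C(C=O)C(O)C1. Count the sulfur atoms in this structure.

Atom tally by fragment:
  cyclopentane ring core → C:5 H:10
  (− 3 ring H displaced by substituents)
  + SH → S:1 H:1
  + CHO → C:1 H:1 O:1
  + OH → O:1 H:1
Element totals:
  C: 6
  H: 10
  O: 2
  S: 1

1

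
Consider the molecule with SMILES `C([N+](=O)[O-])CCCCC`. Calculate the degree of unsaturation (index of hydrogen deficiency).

1

Atom tally by fragment:
  O2NCH2 → C:1 H:2 N:1 O:2
  CH2 → C:1 H:2
  CH2 → C:1 H:2
  CH2 → C:1 H:2
  CH2 → C:1 H:2
  CH3 → C:1 H:3
Element totals:
  C: 6
  H: 13
  N: 1
  O: 2
Molecular formula: C6H13NO2.
DoU = (2C + 2 + N − H − X) / 2 = (2·6 + 2 + 1 − 13 − 0) / 2 = 1.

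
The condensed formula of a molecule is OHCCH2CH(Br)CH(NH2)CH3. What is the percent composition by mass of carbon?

Atom tally by fragment:
  OHCCH2 → C:2 H:3 O:1
  CH(Br) → C:1 H:1 Br:1
  CH(NH2) → C:1 H:3 N:1
  CH3 → C:1 H:3
Element totals:
  C: 5
  H: 10
  Br: 1
  N: 1
  O: 1
Molecular formula: C5H10BrNO.
Molar mass = 180.045 g/mol.
Mass from C: 5 × 12.011 = 60.055 g/mol.
%C = 60.055 / 180.045 × 100 = 33.36%.

33.36%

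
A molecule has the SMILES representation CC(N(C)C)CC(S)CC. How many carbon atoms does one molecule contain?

8

Atom tally by fragment:
  CH3 → C:1 H:3
  CH(N(CH3)2) → C:3 H:7 N:1
  CH2 → C:1 H:2
  CH(SH) → C:1 H:2 S:1
  CH2 → C:1 H:2
  CH3 → C:1 H:3
Element totals:
  C: 8
  H: 19
  N: 1
  S: 1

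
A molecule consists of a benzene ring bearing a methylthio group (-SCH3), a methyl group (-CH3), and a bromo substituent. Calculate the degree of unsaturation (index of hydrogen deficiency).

Atom tally by fragment:
  benzene ring core → C:6 H:6
  (− 3 ring H displaced by substituents)
  + SCH3 → C:1 H:3 S:1
  + CH3 → C:1 H:3
  + Br → Br:1
Element totals:
  C: 8
  H: 9
  Br: 1
  S: 1
Molecular formula: C8H9BrS.
DoU = (2C + 2 + N − H − X) / 2 = (2·8 + 2 + 0 − 9 − 1) / 2 = 4.

4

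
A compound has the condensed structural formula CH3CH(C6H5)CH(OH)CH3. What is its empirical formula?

C10H14O

Element totals:
  C: 10
  H: 14
  O: 1
Molecular formula: C10H14O.
gcd of subscripts (10, 14, 1) = 1, so the empirical formula equals the molecular formula.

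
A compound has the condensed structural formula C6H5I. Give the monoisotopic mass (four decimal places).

203.9436

Atom tally by fragment:
  benzene ring core → C:6 H:6
  (− 1 ring H displaced by substituents)
  + I → I:1
Element totals:
  C: 6
  H: 5
  I: 1
Molecular formula: C6H5I.
  M = 6(12.0) + 5(1.007825) + 126.904472
    = 72.000000 + 5.039125 + 126.904472 = 203.943597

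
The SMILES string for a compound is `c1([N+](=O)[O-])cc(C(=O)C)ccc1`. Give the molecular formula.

C8H7NO3

Atom tally by fragment:
  benzene ring core → C:6 H:6
  (− 2 ring H displaced by substituents)
  + NO2 → N:1 O:2
  + COCH3 → C:2 H:3 O:1
Element totals:
  C: 8
  H: 7
  N: 1
  O: 3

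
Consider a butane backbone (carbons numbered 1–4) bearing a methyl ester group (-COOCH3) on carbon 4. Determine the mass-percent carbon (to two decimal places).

62.04%

Atom tally by fragment:
  CH3 → C:1 H:3
  CH2 → C:1 H:2
  CH2 → C:1 H:2
  CH2COOCH3 → C:3 H:5 O:2
Element totals:
  C: 6
  H: 12
  O: 2
Molecular formula: C6H12O2.
Molar mass = 116.160 g/mol.
Mass from C: 6 × 12.011 = 72.066 g/mol.
%C = 72.066 / 116.160 × 100 = 62.04%.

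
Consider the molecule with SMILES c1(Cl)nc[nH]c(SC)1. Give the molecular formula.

C4H5ClN2S

Atom tally by fragment:
  imidazole ring core → C:3 H:4 N:2
  (− 2 ring H displaced by substituents)
  + Cl → Cl:1
  + SCH3 → C:1 H:3 S:1
Element totals:
  C: 4
  H: 5
  Cl: 1
  N: 2
  S: 1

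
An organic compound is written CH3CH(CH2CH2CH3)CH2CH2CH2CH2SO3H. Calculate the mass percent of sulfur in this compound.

15.39%

Atom tally by fragment:
  CH3 → C:1 H:3
  CH(CH2CH2CH3) → C:4 H:8
  CH2 → C:1 H:2
  CH2 → C:1 H:2
  CH2 → C:1 H:2
  CH2SO3H → C:1 H:3 S:1 O:3
Element totals:
  C: 9
  H: 20
  O: 3
  S: 1
Molecular formula: C9H20O3S.
Molar mass = 208.316 g/mol.
Mass from S: 1 × 32.06 = 32.060 g/mol.
%S = 32.060 / 208.316 × 100 = 15.39%.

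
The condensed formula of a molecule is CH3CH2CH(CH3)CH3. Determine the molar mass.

72.15 g/mol

Element totals:
  C: 5
  H: 12
Molecular formula: C5H12.
  M = 5(12.011) + 12(1.008)
    = 60.055 + 12.096 = 72.151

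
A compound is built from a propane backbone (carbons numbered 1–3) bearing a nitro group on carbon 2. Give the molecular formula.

C3H7NO2

Atom tally by fragment:
  CH3 → C:1 H:3
  CH(NO2) → C:1 H:1 N:1 O:2
  CH3 → C:1 H:3
Element totals:
  C: 3
  H: 7
  N: 1
  O: 2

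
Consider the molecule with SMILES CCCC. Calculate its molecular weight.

58.12 g/mol

Atom tally by fragment:
  CH3 → C:1 H:3
  CH2 → C:1 H:2
  CH2 → C:1 H:2
  CH3 → C:1 H:3
Element totals:
  C: 4
  H: 10
Molecular formula: C4H10.
  M = 4(12.011) + 10(1.008)
    = 48.044 + 10.080 = 58.124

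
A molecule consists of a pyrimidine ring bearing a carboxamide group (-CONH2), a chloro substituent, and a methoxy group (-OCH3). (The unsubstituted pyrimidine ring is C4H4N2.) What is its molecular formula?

Atom tally by fragment:
  pyrimidine ring core → C:4 H:4 N:2
  (− 3 ring H displaced by substituents)
  + CONH2 → C:1 H:2 O:1 N:1
  + Cl → Cl:1
  + OCH3 → C:1 H:3 O:1
Element totals:
  C: 6
  H: 6
  Cl: 1
  N: 3
  O: 2

C6H6ClN3O2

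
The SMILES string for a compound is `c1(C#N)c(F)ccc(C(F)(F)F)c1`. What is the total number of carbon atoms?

8

Atom tally by fragment:
  benzene ring core → C:6 H:6
  (− 3 ring H displaced by substituents)
  + CN → C:1 N:1
  + F → F:1
  + CF3 → C:1 F:3
Element totals:
  C: 8
  H: 3
  F: 4
  N: 1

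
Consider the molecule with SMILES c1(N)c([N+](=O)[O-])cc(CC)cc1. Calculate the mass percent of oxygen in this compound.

Atom tally by fragment:
  benzene ring core → C:6 H:6
  (− 3 ring H displaced by substituents)
  + NH2 → N:1 H:2
  + NO2 → N:1 O:2
  + C2H5 → C:2 H:5
Element totals:
  C: 8
  H: 10
  N: 2
  O: 2
Molecular formula: C8H10N2O2.
Molar mass = 166.180 g/mol.
Mass from O: 2 × 15.999 = 31.998 g/mol.
%O = 31.998 / 166.180 × 100 = 19.26%.

19.26%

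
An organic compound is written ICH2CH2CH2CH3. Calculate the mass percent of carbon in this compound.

Atom tally by fragment:
  ICH2 → C:1 H:2 I:1
  CH2 → C:1 H:2
  CH2 → C:1 H:2
  CH3 → C:1 H:3
Element totals:
  C: 4
  H: 9
  I: 1
Molecular formula: C4H9I.
Molar mass = 184.020 g/mol.
Mass from C: 4 × 12.011 = 48.044 g/mol.
%C = 48.044 / 184.020 × 100 = 26.11%.

26.11%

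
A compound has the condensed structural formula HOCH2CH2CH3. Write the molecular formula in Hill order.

Atom tally by fragment:
  HOCH2 → C:1 H:3 O:1
  CH2 → C:1 H:2
  CH3 → C:1 H:3
Element totals:
  C: 3
  H: 8
  O: 1

C3H8O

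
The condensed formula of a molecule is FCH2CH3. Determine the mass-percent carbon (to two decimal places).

49.98%

Element totals:
  C: 2
  H: 5
  F: 1
Molecular formula: C2H5F.
Molar mass = 48.060 g/mol.
Mass from C: 2 × 12.011 = 24.022 g/mol.
%C = 24.022 / 48.060 × 100 = 49.98%.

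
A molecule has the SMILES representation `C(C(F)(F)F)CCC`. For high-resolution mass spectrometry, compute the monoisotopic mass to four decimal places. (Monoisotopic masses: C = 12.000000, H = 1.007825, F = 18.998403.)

Atom tally by fragment:
  F3CCH2 → C:2 H:2 F:3
  CH2 → C:1 H:2
  CH2 → C:1 H:2
  CH3 → C:1 H:3
Element totals:
  C: 5
  H: 9
  F: 3
Molecular formula: C5H9F3.
  M = 5(12.0) + 9(1.007825) + 3(18.998403)
    = 60.000000 + 9.070425 + 56.995209 = 126.065634

126.0656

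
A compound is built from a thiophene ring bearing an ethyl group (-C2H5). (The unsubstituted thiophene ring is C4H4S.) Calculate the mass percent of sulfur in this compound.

Atom tally by fragment:
  thiophene ring core → C:4 H:4 S:1
  (− 1 ring H displaced by substituents)
  + C2H5 → C:2 H:5
Element totals:
  C: 6
  H: 8
  S: 1
Molecular formula: C6H8S.
Molar mass = 112.190 g/mol.
Mass from S: 1 × 32.06 = 32.060 g/mol.
%S = 32.060 / 112.190 × 100 = 28.58%.

28.58%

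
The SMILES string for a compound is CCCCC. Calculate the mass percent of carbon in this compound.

83.24%

Atom tally by fragment:
  CH3 → C:1 H:3
  CH2 → C:1 H:2
  CH2 → C:1 H:2
  CH2 → C:1 H:2
  CH3 → C:1 H:3
Element totals:
  C: 5
  H: 12
Molecular formula: C5H12.
Molar mass = 72.151 g/mol.
Mass from C: 5 × 12.011 = 60.055 g/mol.
%C = 60.055 / 72.151 × 100 = 83.24%.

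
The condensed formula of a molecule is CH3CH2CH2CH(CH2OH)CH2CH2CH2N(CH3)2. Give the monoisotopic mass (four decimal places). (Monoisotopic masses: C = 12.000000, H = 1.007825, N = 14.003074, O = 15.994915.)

Atom tally by fragment:
  CH3 → C:1 H:3
  CH2 → C:1 H:2
  CH2 → C:1 H:2
  CH(CH2OH) → C:2 H:4 O:1
  CH2 → C:1 H:2
  CH2 → C:1 H:2
  CH2N(CH3)2 → C:3 H:8 N:1
Element totals:
  C: 10
  H: 23
  N: 1
  O: 1
Molecular formula: C10H23NO.
  M = 10(12.0) + 23(1.007825) + 14.003074 + 15.994915
    = 120.000000 + 23.179975 + 14.003074 + 15.994915 = 173.177964

173.1780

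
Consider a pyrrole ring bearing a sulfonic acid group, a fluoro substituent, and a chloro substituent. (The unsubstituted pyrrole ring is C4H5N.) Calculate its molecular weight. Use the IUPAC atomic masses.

199.58 g/mol

Atom tally by fragment:
  pyrrole ring core → C:4 H:5 N:1
  (− 3 ring H displaced by substituents)
  + SO3H → S:1 O:3 H:1
  + F → F:1
  + Cl → Cl:1
Element totals:
  C: 4
  H: 3
  Cl: 1
  F: 1
  N: 1
  O: 3
  S: 1
Molecular formula: C4H3ClFNO3S.
  M = 4(12.011) + 3(1.008) + 35.45 + 18.998 + 14.007 + 3(15.999) + 32.06
    = 48.044 + 3.024 + 35.450 + 18.998 + 14.007 + 47.997 + 32.060 = 199.580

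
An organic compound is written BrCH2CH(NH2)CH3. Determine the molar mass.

138.01 g/mol

Atom tally by fragment:
  BrCH2 → C:1 H:2 Br:1
  CH(NH2) → C:1 H:3 N:1
  CH3 → C:1 H:3
Element totals:
  C: 3
  H: 8
  Br: 1
  N: 1
Molecular formula: C3H8BrN.
  M = 3(12.011) + 8(1.008) + 79.904 + 14.007
    = 36.033 + 8.064 + 79.904 + 14.007 = 138.008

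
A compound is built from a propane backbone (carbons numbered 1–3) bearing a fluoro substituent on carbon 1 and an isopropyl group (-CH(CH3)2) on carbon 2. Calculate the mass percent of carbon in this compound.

Atom tally by fragment:
  FCH2 → C:1 H:2 F:1
  CH(CH(CH3)2) → C:4 H:8
  CH3 → C:1 H:3
Element totals:
  C: 6
  H: 13
  F: 1
Molecular formula: C6H13F.
Molar mass = 104.168 g/mol.
Mass from C: 6 × 12.011 = 72.066 g/mol.
%C = 72.066 / 104.168 × 100 = 69.18%.

69.18%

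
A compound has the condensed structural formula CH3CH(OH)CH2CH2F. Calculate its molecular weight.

92.11 g/mol

Atom tally by fragment:
  CH3 → C:1 H:3
  CH(OH) → C:1 H:2 O:1
  CH2 → C:1 H:2
  CH2F → C:1 H:2 F:1
Element totals:
  C: 4
  H: 9
  F: 1
  O: 1
Molecular formula: C4H9FO.
  M = 4(12.011) + 9(1.008) + 18.998 + 15.999
    = 48.044 + 9.072 + 18.998 + 15.999 = 92.113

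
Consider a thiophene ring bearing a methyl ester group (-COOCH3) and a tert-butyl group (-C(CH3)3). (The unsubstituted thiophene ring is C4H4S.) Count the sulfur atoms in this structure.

1

Atom tally by fragment:
  thiophene ring core → C:4 H:4 S:1
  (− 2 ring H displaced by substituents)
  + COOCH3 → C:2 H:3 O:2
  + C(CH3)3 → C:4 H:9
Element totals:
  C: 10
  H: 14
  O: 2
  S: 1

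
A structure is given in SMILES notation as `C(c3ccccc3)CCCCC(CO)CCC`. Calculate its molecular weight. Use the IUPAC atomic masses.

Atom tally by fragment:
  C6H5CH2 → C:7 H:7
  CH2 → C:1 H:2
  CH2 → C:1 H:2
  CH2 → C:1 H:2
  CH2 → C:1 H:2
  CH(CH2OH) → C:2 H:4 O:1
  CH2 → C:1 H:2
  CH2 → C:1 H:2
  CH3 → C:1 H:3
Element totals:
  C: 16
  H: 26
  O: 1
Molecular formula: C16H26O.
  M = 16(12.011) + 26(1.008) + 15.999
    = 192.176 + 26.208 + 15.999 = 234.383

234.38 g/mol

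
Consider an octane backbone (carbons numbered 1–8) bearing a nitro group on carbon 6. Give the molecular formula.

Atom tally by fragment:
  CH3 → C:1 H:3
  CH2 → C:1 H:2
  CH2 → C:1 H:2
  CH2 → C:1 H:2
  CH2 → C:1 H:2
  CH(NO2) → C:1 H:1 N:1 O:2
  CH2 → C:1 H:2
  CH3 → C:1 H:3
Element totals:
  C: 8
  H: 17
  N: 1
  O: 2

C8H17NO2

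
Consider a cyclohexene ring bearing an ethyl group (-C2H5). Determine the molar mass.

110.20 g/mol

Atom tally by fragment:
  cyclohexene ring core → C:6 H:10
  (− 1 ring H displaced by substituents)
  + C2H5 → C:2 H:5
Element totals:
  C: 8
  H: 14
Molecular formula: C8H14.
  M = 8(12.011) + 14(1.008)
    = 96.088 + 14.112 = 110.200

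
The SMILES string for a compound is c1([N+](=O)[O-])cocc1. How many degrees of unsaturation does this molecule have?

Atom tally by fragment:
  furan ring core → C:4 H:4 O:1
  (− 1 ring H displaced by substituents)
  + NO2 → N:1 O:2
Element totals:
  C: 4
  H: 3
  N: 1
  O: 3
Molecular formula: C4H3NO3.
DoU = (2C + 2 + N − H − X) / 2 = (2·4 + 2 + 1 − 3 − 0) / 2 = 4.

4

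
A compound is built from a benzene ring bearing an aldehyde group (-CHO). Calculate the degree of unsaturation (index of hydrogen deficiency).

5

Atom tally by fragment:
  benzene ring core → C:6 H:6
  (− 1 ring H displaced by substituents)
  + CHO → C:1 H:1 O:1
Element totals:
  C: 7
  H: 6
  O: 1
Molecular formula: C7H6O.
DoU = (2C + 2 + N − H − X) / 2 = (2·7 + 2 + 0 − 6 − 0) / 2 = 5.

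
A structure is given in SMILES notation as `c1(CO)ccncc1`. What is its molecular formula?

Atom tally by fragment:
  pyridine ring core → C:5 H:5 N:1
  (− 1 ring H displaced by substituents)
  + CH2OH → C:1 H:3 O:1
Element totals:
  C: 6
  H: 7
  N: 1
  O: 1

C6H7NO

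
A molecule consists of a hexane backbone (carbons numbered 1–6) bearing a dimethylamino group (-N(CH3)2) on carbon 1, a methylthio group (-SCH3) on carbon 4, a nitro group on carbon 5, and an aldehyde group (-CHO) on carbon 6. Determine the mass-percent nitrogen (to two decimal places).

Atom tally by fragment:
  (CH3)2NCH2 → C:3 H:8 N:1
  CH2 → C:1 H:2
  CH2 → C:1 H:2
  CH(SCH3) → C:2 H:4 S:1
  CH(NO2) → C:1 H:1 N:1 O:2
  CH2CHO → C:2 H:3 O:1
Element totals:
  C: 10
  H: 20
  N: 2
  O: 3
  S: 1
Molecular formula: C10H20N2O3S.
Molar mass = 248.341 g/mol.
Mass from N: 2 × 14.007 = 28.014 g/mol.
%N = 28.014 / 248.341 × 100 = 11.28%.

11.28%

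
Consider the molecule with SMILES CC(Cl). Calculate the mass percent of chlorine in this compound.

Atom tally by fragment:
  CH3 → C:1 H:3
  CH2Cl → C:1 H:2 Cl:1
Element totals:
  C: 2
  H: 5
  Cl: 1
Molecular formula: C2H5Cl.
Molar mass = 64.512 g/mol.
Mass from Cl: 1 × 35.45 = 35.450 g/mol.
%Cl = 35.450 / 64.512 × 100 = 54.95%.

54.95%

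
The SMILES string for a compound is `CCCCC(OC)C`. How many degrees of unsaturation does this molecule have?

0

Atom tally by fragment:
  CH3 → C:1 H:3
  CH2 → C:1 H:2
  CH2 → C:1 H:2
  CH2 → C:1 H:2
  CH(OCH3) → C:2 H:4 O:1
  CH3 → C:1 H:3
Element totals:
  C: 7
  H: 16
  O: 1
Molecular formula: C7H16O.
DoU = (2C + 2 + N − H − X) / 2 = (2·7 + 2 + 0 − 16 − 0) / 2 = 0.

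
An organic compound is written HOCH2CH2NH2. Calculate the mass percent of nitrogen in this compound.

22.93%

Atom tally by fragment:
  HOCH2 → C:1 H:3 O:1
  CH2NH2 → C:1 H:4 N:1
Element totals:
  C: 2
  H: 7
  N: 1
  O: 1
Molecular formula: C2H7NO.
Molar mass = 61.084 g/mol.
Mass from N: 1 × 14.007 = 14.007 g/mol.
%N = 14.007 / 61.084 × 100 = 22.93%.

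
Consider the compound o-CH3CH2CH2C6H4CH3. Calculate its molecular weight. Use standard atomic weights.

Atom tally by fragment:
  benzene ring core → C:6 H:6
  (− 2 ring H displaced by substituents)
  + CH2CH2CH3 → C:3 H:7
  + CH3 → C:1 H:3
Element totals:
  C: 10
  H: 14
Molecular formula: C10H14.
  M = 10(12.011) + 14(1.008)
    = 120.110 + 14.112 = 134.222

134.22 g/mol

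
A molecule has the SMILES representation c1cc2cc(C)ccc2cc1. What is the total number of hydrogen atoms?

10

Atom tally by fragment:
  naphthalene ring system core → C:10 H:8
  (− 1 ring H displaced by substituents)
  + CH3 → C:1 H:3
Element totals:
  C: 11
  H: 10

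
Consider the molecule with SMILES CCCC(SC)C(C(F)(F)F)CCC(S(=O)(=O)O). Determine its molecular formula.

C10H19F3O3S2

Atom tally by fragment:
  CH3 → C:1 H:3
  CH2 → C:1 H:2
  CH2 → C:1 H:2
  CH(SCH3) → C:2 H:4 S:1
  CH(CF3) → C:2 H:1 F:3
  CH2 → C:1 H:2
  CH2 → C:1 H:2
  CH2SO3H → C:1 H:3 S:1 O:3
Element totals:
  C: 10
  H: 19
  F: 3
  O: 3
  S: 2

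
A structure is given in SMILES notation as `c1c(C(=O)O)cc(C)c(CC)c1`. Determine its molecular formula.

Atom tally by fragment:
  benzene ring core → C:6 H:6
  (− 3 ring H displaced by substituents)
  + COOH → C:1 H:1 O:2
  + CH3 → C:1 H:3
  + C2H5 → C:2 H:5
Element totals:
  C: 10
  H: 12
  O: 2

C10H12O2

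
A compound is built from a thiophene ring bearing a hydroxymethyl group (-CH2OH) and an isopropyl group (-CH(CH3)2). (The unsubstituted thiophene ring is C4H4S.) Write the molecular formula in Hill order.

Atom tally by fragment:
  thiophene ring core → C:4 H:4 S:1
  (− 2 ring H displaced by substituents)
  + CH2OH → C:1 H:3 O:1
  + CH(CH3)2 → C:3 H:7
Element totals:
  C: 8
  H: 12
  O: 1
  S: 1

C8H12OS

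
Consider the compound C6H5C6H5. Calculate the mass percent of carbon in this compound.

Element totals:
  C: 12
  H: 10
Molecular formula: C12H10.
Molar mass = 154.212 g/mol.
Mass from C: 12 × 12.011 = 144.132 g/mol.
%C = 144.132 / 154.212 × 100 = 93.46%.

93.46%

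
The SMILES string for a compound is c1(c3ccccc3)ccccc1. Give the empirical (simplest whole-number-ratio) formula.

C6H5

Atom tally by fragment:
  benzene ring core → C:6 H:6
  (− 1 ring H displaced by substituents)
  + C6H5 → C:6 H:5
Element totals:
  C: 12
  H: 10
Molecular formula: C12H10.
gcd of subscripts = 2; dividing each by 2:
  C: 12/2 = 6
  H: 10/2 = 5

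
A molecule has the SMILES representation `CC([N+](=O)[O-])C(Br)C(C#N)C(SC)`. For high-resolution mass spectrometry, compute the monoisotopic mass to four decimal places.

265.9725

Atom tally by fragment:
  CH3 → C:1 H:3
  CH(NO2) → C:1 H:1 N:1 O:2
  CH(Br) → C:1 H:1 Br:1
  CH(CN) → C:2 H:1 N:1
  CH2SCH3 → C:2 H:5 S:1
Element totals:
  C: 7
  H: 11
  Br: 1
  N: 2
  O: 2
  S: 1
Molecular formula: C7H11BrN2O2S.
  M = 7(12.0) + 11(1.007825) + 78.918338 + 2(14.003074) + 2(15.994915) + 31.972071
    = 84.000000 + 11.086075 + 78.918338 + 28.006148 + 31.989830 + 31.972071 = 265.972462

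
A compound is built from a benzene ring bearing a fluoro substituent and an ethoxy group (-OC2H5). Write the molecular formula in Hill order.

C8H9FO

Atom tally by fragment:
  benzene ring core → C:6 H:6
  (− 2 ring H displaced by substituents)
  + F → F:1
  + OC2H5 → C:2 H:5 O:1
Element totals:
  C: 8
  H: 9
  F: 1
  O: 1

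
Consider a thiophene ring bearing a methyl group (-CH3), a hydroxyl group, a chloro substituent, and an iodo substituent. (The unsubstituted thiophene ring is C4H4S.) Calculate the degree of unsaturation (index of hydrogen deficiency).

Atom tally by fragment:
  thiophene ring core → C:4 H:4 S:1
  (− 4 ring H displaced by substituents)
  + CH3 → C:1 H:3
  + OH → O:1 H:1
  + Cl → Cl:1
  + I → I:1
Element totals:
  C: 5
  H: 4
  Cl: 1
  I: 1
  O: 1
  S: 1
Molecular formula: C5H4ClIOS.
DoU = (2C + 2 + N − H − X) / 2 = (2·5 + 2 + 0 − 4 − 2) / 2 = 3.

3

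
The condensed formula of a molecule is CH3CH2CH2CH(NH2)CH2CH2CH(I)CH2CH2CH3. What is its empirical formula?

Element totals:
  C: 10
  H: 22
  I: 1
  N: 1
Molecular formula: C10H22IN.
gcd of subscripts (10, 22, 1, 1) = 1, so the empirical formula equals the molecular formula.

C10H22IN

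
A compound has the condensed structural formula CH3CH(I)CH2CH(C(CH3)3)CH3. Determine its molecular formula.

Element totals:
  C: 9
  H: 19
  I: 1

C9H19I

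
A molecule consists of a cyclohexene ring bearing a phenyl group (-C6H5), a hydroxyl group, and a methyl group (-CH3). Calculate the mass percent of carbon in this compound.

Atom tally by fragment:
  cyclohexene ring core → C:6 H:10
  (− 3 ring H displaced by substituents)
  + C6H5 → C:6 H:5
  + OH → O:1 H:1
  + CH3 → C:1 H:3
Element totals:
  C: 13
  H: 16
  O: 1
Molecular formula: C13H16O.
Molar mass = 188.270 g/mol.
Mass from C: 13 × 12.011 = 156.143 g/mol.
%C = 156.143 / 188.270 × 100 = 82.94%.

82.94%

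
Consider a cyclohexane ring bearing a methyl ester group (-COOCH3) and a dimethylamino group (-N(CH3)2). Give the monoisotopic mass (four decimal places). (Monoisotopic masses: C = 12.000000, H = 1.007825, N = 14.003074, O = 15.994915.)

185.1416

Atom tally by fragment:
  cyclohexane ring core → C:6 H:12
  (− 2 ring H displaced by substituents)
  + COOCH3 → C:2 H:3 O:2
  + N(CH3)2 → N:1 C:2 H:6
Element totals:
  C: 10
  H: 19
  N: 1
  O: 2
Molecular formula: C10H19NO2.
  M = 10(12.0) + 19(1.007825) + 14.003074 + 2(15.994915)
    = 120.000000 + 19.148675 + 14.003074 + 31.989830 = 185.141579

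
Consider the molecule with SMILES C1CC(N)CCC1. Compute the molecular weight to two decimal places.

99.18 g/mol

Atom tally by fragment:
  cyclohexane ring core → C:6 H:12
  (− 1 ring H displaced by substituents)
  + NH2 → N:1 H:2
Element totals:
  C: 6
  H: 13
  N: 1
Molecular formula: C6H13N.
  M = 6(12.011) + 13(1.008) + 14.007
    = 72.066 + 13.104 + 14.007 = 99.177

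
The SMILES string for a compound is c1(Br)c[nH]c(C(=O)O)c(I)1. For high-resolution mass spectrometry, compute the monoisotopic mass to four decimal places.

Atom tally by fragment:
  pyrrole ring core → C:4 H:5 N:1
  (− 3 ring H displaced by substituents)
  + Br → Br:1
  + COOH → C:1 H:1 O:2
  + I → I:1
Element totals:
  C: 5
  H: 3
  Br: 1
  I: 1
  N: 1
  O: 2
Molecular formula: C5H3BrINO2.
  M = 5(12.0) + 3(1.007825) + 78.918338 + 126.904472 + 14.003074 + 2(15.994915)
    = 60.000000 + 3.023475 + 78.918338 + 126.904472 + 14.003074 + 31.989830 = 314.839189

314.8392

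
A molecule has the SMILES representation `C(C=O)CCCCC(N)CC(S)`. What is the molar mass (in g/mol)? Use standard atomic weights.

189.32 g/mol

Atom tally by fragment:
  OHCCH2 → C:2 H:3 O:1
  CH2 → C:1 H:2
  CH2 → C:1 H:2
  CH2 → C:1 H:2
  CH2 → C:1 H:2
  CH(NH2) → C:1 H:3 N:1
  CH2 → C:1 H:2
  CH2SH → C:1 H:3 S:1
Element totals:
  C: 9
  H: 19
  N: 1
  O: 1
  S: 1
Molecular formula: C9H19NOS.
  M = 9(12.011) + 19(1.008) + 14.007 + 15.999 + 32.06
    = 108.099 + 19.152 + 14.007 + 15.999 + 32.060 = 189.317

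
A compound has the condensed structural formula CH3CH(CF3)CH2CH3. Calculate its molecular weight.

Element totals:
  C: 5
  H: 9
  F: 3
Molecular formula: C5H9F3.
  M = 5(12.011) + 9(1.008) + 3(18.998)
    = 60.055 + 9.072 + 56.994 = 126.121

126.12 g/mol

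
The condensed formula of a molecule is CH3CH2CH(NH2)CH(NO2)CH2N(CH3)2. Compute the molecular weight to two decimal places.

175.23 g/mol

Atom tally by fragment:
  CH3 → C:1 H:3
  CH2 → C:1 H:2
  CH(NH2) → C:1 H:3 N:1
  CH(NO2) → C:1 H:1 N:1 O:2
  CH2N(CH3)2 → C:3 H:8 N:1
Element totals:
  C: 7
  H: 17
  N: 3
  O: 2
Molecular formula: C7H17N3O2.
  M = 7(12.011) + 17(1.008) + 3(14.007) + 2(15.999)
    = 84.077 + 17.136 + 42.021 + 31.998 = 175.232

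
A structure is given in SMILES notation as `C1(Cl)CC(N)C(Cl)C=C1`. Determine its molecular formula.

C6H9Cl2N

Atom tally by fragment:
  cyclohexene ring core → C:6 H:10
  (− 3 ring H displaced by substituents)
  + Cl → Cl:1
  + NH2 → N:1 H:2
  + Cl → Cl:1
Element totals:
  C: 6
  H: 9
  Cl: 2
  N: 1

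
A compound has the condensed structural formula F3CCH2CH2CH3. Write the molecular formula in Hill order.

C4H7F3

Atom tally by fragment:
  F3CCH2 → C:2 H:2 F:3
  CH2 → C:1 H:2
  CH3 → C:1 H:3
Element totals:
  C: 4
  H: 7
  F: 3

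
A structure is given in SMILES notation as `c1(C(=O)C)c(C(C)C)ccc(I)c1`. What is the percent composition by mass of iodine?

44.04%

Atom tally by fragment:
  benzene ring core → C:6 H:6
  (− 3 ring H displaced by substituents)
  + COCH3 → C:2 H:3 O:1
  + CH(CH3)2 → C:3 H:7
  + I → I:1
Element totals:
  C: 11
  H: 13
  I: 1
  O: 1
Molecular formula: C11H13IO.
Molar mass = 288.128 g/mol.
Mass from I: 1 × 126.904 = 126.904 g/mol.
%I = 126.904 / 288.128 × 100 = 44.04%.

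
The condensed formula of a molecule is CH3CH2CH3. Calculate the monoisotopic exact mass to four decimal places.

44.0626

Atom tally by fragment:
  CH3 → C:1 H:3
  CH2 → C:1 H:2
  CH3 → C:1 H:3
Element totals:
  C: 3
  H: 8
Molecular formula: C3H8.
  M = 3(12.0) + 8(1.007825)
    = 36.000000 + 8.062600 = 44.062600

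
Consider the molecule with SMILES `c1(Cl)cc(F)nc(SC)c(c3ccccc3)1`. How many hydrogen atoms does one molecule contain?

Atom tally by fragment:
  pyridine ring core → C:5 H:5 N:1
  (− 4 ring H displaced by substituents)
  + Cl → Cl:1
  + F → F:1
  + SCH3 → C:1 H:3 S:1
  + C6H5 → C:6 H:5
Element totals:
  C: 12
  H: 9
  Cl: 1
  F: 1
  N: 1
  S: 1

9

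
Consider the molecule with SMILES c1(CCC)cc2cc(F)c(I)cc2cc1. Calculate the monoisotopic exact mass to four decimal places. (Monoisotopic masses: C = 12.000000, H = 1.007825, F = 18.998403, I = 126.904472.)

313.9968

Atom tally by fragment:
  naphthalene ring system core → C:10 H:8
  (− 3 ring H displaced by substituents)
  + CH2CH2CH3 → C:3 H:7
  + F → F:1
  + I → I:1
Element totals:
  C: 13
  H: 12
  F: 1
  I: 1
Molecular formula: C13H12FI.
  M = 13(12.0) + 12(1.007825) + 18.998403 + 126.904472
    = 156.000000 + 12.093900 + 18.998403 + 126.904472 = 313.996775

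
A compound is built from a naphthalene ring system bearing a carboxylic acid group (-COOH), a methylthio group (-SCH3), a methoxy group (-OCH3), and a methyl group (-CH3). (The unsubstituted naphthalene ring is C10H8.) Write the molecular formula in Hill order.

C14H14O3S

Atom tally by fragment:
  naphthalene ring system core → C:10 H:8
  (− 4 ring H displaced by substituents)
  + COOH → C:1 H:1 O:2
  + SCH3 → C:1 H:3 S:1
  + OCH3 → C:1 H:3 O:1
  + CH3 → C:1 H:3
Element totals:
  C: 14
  H: 14
  O: 3
  S: 1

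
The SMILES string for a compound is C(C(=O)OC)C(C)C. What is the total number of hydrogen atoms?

Atom tally by fragment:
  CH3OOCCH2 → C:3 H:5 O:2
  CH(CH3) → C:2 H:4
  CH3 → C:1 H:3
Element totals:
  C: 6
  H: 12
  O: 2

12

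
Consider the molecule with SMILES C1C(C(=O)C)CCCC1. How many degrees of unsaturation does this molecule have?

Atom tally by fragment:
  cyclohexane ring core → C:6 H:12
  (− 1 ring H displaced by substituents)
  + COCH3 → C:2 H:3 O:1
Element totals:
  C: 8
  H: 14
  O: 1
Molecular formula: C8H14O.
DoU = (2C + 2 + N − H − X) / 2 = (2·8 + 2 + 0 − 14 − 0) / 2 = 2.

2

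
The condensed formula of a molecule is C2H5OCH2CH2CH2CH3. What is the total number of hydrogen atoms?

Element totals:
  C: 6
  H: 14
  O: 1

14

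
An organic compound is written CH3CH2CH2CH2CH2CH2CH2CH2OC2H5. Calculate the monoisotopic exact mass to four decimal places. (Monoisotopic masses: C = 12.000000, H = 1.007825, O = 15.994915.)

Atom tally by fragment:
  CH3 → C:1 H:3
  CH2 → C:1 H:2
  CH2 → C:1 H:2
  CH2 → C:1 H:2
  CH2 → C:1 H:2
  CH2 → C:1 H:2
  CH2 → C:1 H:2
  CH2OC2H5 → C:3 H:7 O:1
Element totals:
  C: 10
  H: 22
  O: 1
Molecular formula: C10H22O.
  M = 10(12.0) + 22(1.007825) + 15.994915
    = 120.000000 + 22.172150 + 15.994915 = 158.167065

158.1671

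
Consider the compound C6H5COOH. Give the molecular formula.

Atom tally by fragment:
  benzene ring core → C:6 H:6
  (− 1 ring H displaced by substituents)
  + COOH → C:1 H:1 O:2
Element totals:
  C: 7
  H: 6
  O: 2

C7H6O2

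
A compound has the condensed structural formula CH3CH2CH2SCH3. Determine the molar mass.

Atom tally by fragment:
  CH3 → C:1 H:3
  CH2 → C:1 H:2
  CH2SCH3 → C:2 H:5 S:1
Element totals:
  C: 4
  H: 10
  S: 1
Molecular formula: C4H10S.
  M = 4(12.011) + 10(1.008) + 32.06
    = 48.044 + 10.080 + 32.060 = 90.184

90.18 g/mol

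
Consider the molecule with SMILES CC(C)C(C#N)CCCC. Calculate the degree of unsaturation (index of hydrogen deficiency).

Atom tally by fragment:
  CH3 → C:1 H:3
  CH(CH3) → C:2 H:4
  CH(CN) → C:2 H:1 N:1
  CH2 → C:1 H:2
  CH2 → C:1 H:2
  CH2 → C:1 H:2
  CH3 → C:1 H:3
Element totals:
  C: 9
  H: 17
  N: 1
Molecular formula: C9H17N.
DoU = (2C + 2 + N − H − X) / 2 = (2·9 + 2 + 1 − 17 − 0) / 2 = 2.

2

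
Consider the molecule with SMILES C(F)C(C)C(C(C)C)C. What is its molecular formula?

Atom tally by fragment:
  FCH2 → C:1 H:2 F:1
  CH(CH3) → C:2 H:4
  CH(CH(CH3)2) → C:4 H:8
  CH3 → C:1 H:3
Element totals:
  C: 8
  H: 17
  F: 1

C8H17F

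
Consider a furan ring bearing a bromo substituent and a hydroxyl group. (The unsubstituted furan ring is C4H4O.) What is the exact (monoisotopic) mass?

Atom tally by fragment:
  furan ring core → C:4 H:4 O:1
  (− 2 ring H displaced by substituents)
  + Br → Br:1
  + OH → O:1 H:1
Element totals:
  C: 4
  H: 3
  Br: 1
  O: 2
Molecular formula: C4H3BrO2.
  M = 4(12.0) + 3(1.007825) + 78.918338 + 2(15.994915)
    = 48.000000 + 3.023475 + 78.918338 + 31.989830 = 161.931643

161.9316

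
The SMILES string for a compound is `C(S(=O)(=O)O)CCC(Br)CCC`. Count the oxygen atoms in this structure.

Atom tally by fragment:
  HO3SCH2 → C:1 H:3 S:1 O:3
  CH2 → C:1 H:2
  CH2 → C:1 H:2
  CH(Br) → C:1 H:1 Br:1
  CH2 → C:1 H:2
  CH2 → C:1 H:2
  CH3 → C:1 H:3
Element totals:
  C: 7
  H: 15
  Br: 1
  O: 3
  S: 1

3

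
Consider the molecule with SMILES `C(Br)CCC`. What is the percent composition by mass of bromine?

Atom tally by fragment:
  BrCH2 → C:1 H:2 Br:1
  CH2 → C:1 H:2
  CH2 → C:1 H:2
  CH3 → C:1 H:3
Element totals:
  C: 4
  H: 9
  Br: 1
Molecular formula: C4H9Br.
Molar mass = 137.020 g/mol.
Mass from Br: 1 × 79.904 = 79.904 g/mol.
%Br = 79.904 / 137.020 × 100 = 58.32%.

58.32%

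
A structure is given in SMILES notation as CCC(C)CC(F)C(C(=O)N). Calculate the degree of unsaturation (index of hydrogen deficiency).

1

Atom tally by fragment:
  CH3 → C:1 H:3
  CH2 → C:1 H:2
  CH(CH3) → C:2 H:4
  CH2 → C:1 H:2
  CH(F) → C:1 H:1 F:1
  CH2CONH2 → C:2 H:4 O:1 N:1
Element totals:
  C: 8
  H: 16
  F: 1
  N: 1
  O: 1
Molecular formula: C8H16FNO.
DoU = (2C + 2 + N − H − X) / 2 = (2·8 + 2 + 1 − 16 − 1) / 2 = 1.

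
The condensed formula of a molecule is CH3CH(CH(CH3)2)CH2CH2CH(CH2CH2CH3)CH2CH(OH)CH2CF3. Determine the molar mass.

Element totals:
  C: 15
  H: 29
  F: 3
  O: 1
Molecular formula: C15H29F3O.
  M = 15(12.011) + 29(1.008) + 3(18.998) + 15.999
    = 180.165 + 29.232 + 56.994 + 15.999 = 282.390

282.39 g/mol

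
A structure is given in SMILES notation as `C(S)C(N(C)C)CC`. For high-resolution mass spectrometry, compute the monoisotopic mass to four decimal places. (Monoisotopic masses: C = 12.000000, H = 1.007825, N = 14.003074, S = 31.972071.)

Atom tally by fragment:
  HSCH2 → C:1 H:3 S:1
  CH(N(CH3)2) → C:3 H:7 N:1
  CH2 → C:1 H:2
  CH3 → C:1 H:3
Element totals:
  C: 6
  H: 15
  N: 1
  S: 1
Molecular formula: C6H15NS.
  M = 6(12.0) + 15(1.007825) + 14.003074 + 31.972071
    = 72.000000 + 15.117375 + 14.003074 + 31.972071 = 133.092520

133.0925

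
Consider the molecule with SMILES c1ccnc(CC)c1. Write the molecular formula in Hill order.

C7H9N

Atom tally by fragment:
  pyridine ring core → C:5 H:5 N:1
  (− 1 ring H displaced by substituents)
  + C2H5 → C:2 H:5
Element totals:
  C: 7
  H: 9
  N: 1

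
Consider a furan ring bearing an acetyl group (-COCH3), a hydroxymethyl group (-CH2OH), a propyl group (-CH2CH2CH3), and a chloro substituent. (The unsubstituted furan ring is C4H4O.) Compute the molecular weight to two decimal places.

216.66 g/mol

Atom tally by fragment:
  furan ring core → C:4 H:4 O:1
  (− 4 ring H displaced by substituents)
  + COCH3 → C:2 H:3 O:1
  + CH2OH → C:1 H:3 O:1
  + CH2CH2CH3 → C:3 H:7
  + Cl → Cl:1
Element totals:
  C: 10
  H: 13
  Cl: 1
  O: 3
Molecular formula: C10H13ClO3.
  M = 10(12.011) + 13(1.008) + 35.45 + 3(15.999)
    = 120.110 + 13.104 + 35.450 + 47.997 = 216.661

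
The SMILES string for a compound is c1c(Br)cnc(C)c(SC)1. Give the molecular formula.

C7H8BrNS

Atom tally by fragment:
  pyridine ring core → C:5 H:5 N:1
  (− 3 ring H displaced by substituents)
  + Br → Br:1
  + CH3 → C:1 H:3
  + SCH3 → C:1 H:3 S:1
Element totals:
  C: 7
  H: 8
  Br: 1
  N: 1
  S: 1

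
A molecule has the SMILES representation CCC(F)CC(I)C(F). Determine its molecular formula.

Atom tally by fragment:
  CH3 → C:1 H:3
  CH2 → C:1 H:2
  CH(F) → C:1 H:1 F:1
  CH2 → C:1 H:2
  CH(I) → C:1 H:1 I:1
  CH2F → C:1 H:2 F:1
Element totals:
  C: 6
  H: 11
  F: 2
  I: 1

C6H11F2I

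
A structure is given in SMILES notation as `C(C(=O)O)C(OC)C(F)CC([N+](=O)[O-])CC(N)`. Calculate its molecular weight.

Atom tally by fragment:
  HOOCCH2 → C:2 H:3 O:2
  CH(OCH3) → C:2 H:4 O:1
  CH(F) → C:1 H:1 F:1
  CH2 → C:1 H:2
  CH(NO2) → C:1 H:1 N:1 O:2
  CH2 → C:1 H:2
  CH2NH2 → C:1 H:4 N:1
Element totals:
  C: 9
  H: 17
  F: 1
  N: 2
  O: 5
Molecular formula: C9H17FN2O5.
  M = 9(12.011) + 17(1.008) + 18.998 + 2(14.007) + 5(15.999)
    = 108.099 + 17.136 + 18.998 + 28.014 + 79.995 = 252.242

252.24 g/mol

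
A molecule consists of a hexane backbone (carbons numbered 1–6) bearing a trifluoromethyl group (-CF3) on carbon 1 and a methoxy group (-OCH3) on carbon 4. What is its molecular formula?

Atom tally by fragment:
  F3CCH2 → C:2 H:2 F:3
  CH2 → C:1 H:2
  CH2 → C:1 H:2
  CH(OCH3) → C:2 H:4 O:1
  CH2 → C:1 H:2
  CH3 → C:1 H:3
Element totals:
  C: 8
  H: 15
  F: 3
  O: 1

C8H15F3O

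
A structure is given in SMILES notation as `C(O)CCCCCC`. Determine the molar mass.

Atom tally by fragment:
  HOCH2 → C:1 H:3 O:1
  CH2 → C:1 H:2
  CH2 → C:1 H:2
  CH2 → C:1 H:2
  CH2 → C:1 H:2
  CH2 → C:1 H:2
  CH3 → C:1 H:3
Element totals:
  C: 7
  H: 16
  O: 1
Molecular formula: C7H16O.
  M = 7(12.011) + 16(1.008) + 15.999
    = 84.077 + 16.128 + 15.999 = 116.204

116.20 g/mol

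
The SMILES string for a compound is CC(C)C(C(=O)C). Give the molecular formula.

Atom tally by fragment:
  CH3 → C:1 H:3
  CH(CH3) → C:2 H:4
  CH2COCH3 → C:3 H:5 O:1
Element totals:
  C: 6
  H: 12
  O: 1

C6H12O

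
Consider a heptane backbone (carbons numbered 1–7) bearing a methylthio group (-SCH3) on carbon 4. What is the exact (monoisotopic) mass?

Atom tally by fragment:
  CH3 → C:1 H:3
  CH2 → C:1 H:2
  CH2 → C:1 H:2
  CH(SCH3) → C:2 H:4 S:1
  CH2 → C:1 H:2
  CH2 → C:1 H:2
  CH3 → C:1 H:3
Element totals:
  C: 8
  H: 18
  S: 1
Molecular formula: C8H18S.
  M = 8(12.0) + 18(1.007825) + 31.972071
    = 96.000000 + 18.140850 + 31.972071 = 146.112921

146.1129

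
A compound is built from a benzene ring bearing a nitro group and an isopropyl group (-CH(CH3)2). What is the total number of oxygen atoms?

2

Atom tally by fragment:
  benzene ring core → C:6 H:6
  (− 2 ring H displaced by substituents)
  + NO2 → N:1 O:2
  + CH(CH3)2 → C:3 H:7
Element totals:
  C: 9
  H: 11
  N: 1
  O: 2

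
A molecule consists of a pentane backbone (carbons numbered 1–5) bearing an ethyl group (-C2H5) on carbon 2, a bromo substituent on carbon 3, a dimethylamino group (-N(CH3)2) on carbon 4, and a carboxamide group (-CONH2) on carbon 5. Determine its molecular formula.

Atom tally by fragment:
  CH3 → C:1 H:3
  CH(C2H5) → C:3 H:6
  CH(Br) → C:1 H:1 Br:1
  CH(N(CH3)2) → C:3 H:7 N:1
  CH2CONH2 → C:2 H:4 O:1 N:1
Element totals:
  C: 10
  H: 21
  Br: 1
  N: 2
  O: 1

C10H21BrN2O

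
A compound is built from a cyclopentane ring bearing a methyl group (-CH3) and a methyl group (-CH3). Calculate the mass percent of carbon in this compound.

85.63%

Atom tally by fragment:
  cyclopentane ring core → C:5 H:10
  (− 2 ring H displaced by substituents)
  + CH3 → C:1 H:3
  + CH3 → C:1 H:3
Element totals:
  C: 7
  H: 14
Molecular formula: C7H14.
Molar mass = 98.189 g/mol.
Mass from C: 7 × 12.011 = 84.077 g/mol.
%C = 84.077 / 98.189 × 100 = 85.63%.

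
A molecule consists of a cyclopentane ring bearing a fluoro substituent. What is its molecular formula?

Atom tally by fragment:
  cyclopentane ring core → C:5 H:10
  (− 1 ring H displaced by substituents)
  + F → F:1
Element totals:
  C: 5
  H: 9
  F: 1

C5H9F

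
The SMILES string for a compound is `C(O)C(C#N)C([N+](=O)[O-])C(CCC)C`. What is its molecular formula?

C9H16N2O3

Atom tally by fragment:
  HOCH2 → C:1 H:3 O:1
  CH(CN) → C:2 H:1 N:1
  CH(NO2) → C:1 H:1 N:1 O:2
  CH(CH2CH2CH3) → C:4 H:8
  CH3 → C:1 H:3
Element totals:
  C: 9
  H: 16
  N: 2
  O: 3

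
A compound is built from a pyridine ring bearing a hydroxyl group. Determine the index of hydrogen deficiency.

Atom tally by fragment:
  pyridine ring core → C:5 H:5 N:1
  (− 1 ring H displaced by substituents)
  + OH → O:1 H:1
Element totals:
  C: 5
  H: 5
  N: 1
  O: 1
Molecular formula: C5H5NO.
DoU = (2C + 2 + N − H − X) / 2 = (2·5 + 2 + 1 − 5 − 0) / 2 = 4.

4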